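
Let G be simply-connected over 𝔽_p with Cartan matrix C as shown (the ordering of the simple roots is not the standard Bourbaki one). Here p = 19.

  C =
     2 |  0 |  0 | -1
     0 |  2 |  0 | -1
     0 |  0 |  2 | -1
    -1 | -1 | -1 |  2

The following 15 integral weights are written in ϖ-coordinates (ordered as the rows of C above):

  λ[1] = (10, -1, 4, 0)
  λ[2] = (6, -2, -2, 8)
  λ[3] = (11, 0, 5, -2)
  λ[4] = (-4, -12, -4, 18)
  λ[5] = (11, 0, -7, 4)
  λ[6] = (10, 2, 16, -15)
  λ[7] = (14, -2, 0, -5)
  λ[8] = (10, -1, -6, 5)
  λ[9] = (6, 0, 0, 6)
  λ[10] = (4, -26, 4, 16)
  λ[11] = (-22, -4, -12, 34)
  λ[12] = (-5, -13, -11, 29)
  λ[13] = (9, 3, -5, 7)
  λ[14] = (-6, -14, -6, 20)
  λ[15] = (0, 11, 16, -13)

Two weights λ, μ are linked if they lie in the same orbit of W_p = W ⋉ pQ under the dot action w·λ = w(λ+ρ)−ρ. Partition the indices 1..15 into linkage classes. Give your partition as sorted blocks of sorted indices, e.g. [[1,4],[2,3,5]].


D_4 Cartan matrix, 4 simple roots permuted; ρ=(1,1,1,1).

Ā_19 reps of the 15 weights (D_4, coords as presented):

  λ_1+ρ ↦ (11, 0, 5, 1)
  λ_2+ρ ↦ (7, 1, 1, 3)
  λ_3+ρ ↦ (11, 0, 5, 1)
  λ_4+ρ ↦ (3, 11, 3, 0)
  λ_5+ρ ↦ (11, 0, 5, 1)
  λ_6+ρ ↦ (3, 11, 3, 0)
  λ_7+ρ ↦ (7, 1, 1, 3)
  λ_8+ρ ↦ (11, 0, 5, 1)
  λ_9+ρ ↦ (7, 1, 1, 3)
  λ_10+ρ ↦ (3, 11, 3, 0)
  λ_11+ρ ↦ (3, 11, 3, 0)
  λ_12+ρ ↦ (7, 1, 1, 3)
  λ_13+ρ ↦ (7, 1, 1, 3)
  λ_14+ρ ↦ (3, 11, 3, 0)
  λ_15+ρ ↦ (11, 0, 5, 1)

Linkage partition of the 15 weights (3 classes, p=19):

[[1, 3, 5, 8, 15], [2, 7, 9, 12, 13], [4, 6, 10, 11, 14]]


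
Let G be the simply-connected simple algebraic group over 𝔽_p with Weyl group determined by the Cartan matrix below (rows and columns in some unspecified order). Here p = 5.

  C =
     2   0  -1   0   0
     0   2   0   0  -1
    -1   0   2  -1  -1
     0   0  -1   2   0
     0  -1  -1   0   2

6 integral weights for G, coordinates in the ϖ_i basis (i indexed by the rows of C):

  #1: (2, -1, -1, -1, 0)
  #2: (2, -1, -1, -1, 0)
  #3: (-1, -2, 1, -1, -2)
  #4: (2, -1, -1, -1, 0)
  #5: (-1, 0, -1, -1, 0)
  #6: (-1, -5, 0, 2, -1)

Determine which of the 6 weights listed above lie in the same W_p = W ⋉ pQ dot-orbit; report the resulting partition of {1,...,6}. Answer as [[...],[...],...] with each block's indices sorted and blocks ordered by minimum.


Dynkin diagram of C (from the 8 off-diagonal −1 entries): D_5.

W_5-reps of the 6 weights in Ā_5 (same 5-coord order as C):

  1: (3, 0, 0, 0, 1) · 2: (3, 0, 0, 0, 1) · 3: (0, 1, 0, 0, 1) · 4: (3, 0, 0, 0, 1) · 5: (0, 1, 0, 0, 1) · 6: (3, 0, 0, 0, 1)

The 6 indices split into 2 linkage classes (same alcove rep ⇔ same W_5-dot-orbit):

[[1, 2, 4, 6], [3, 5]]


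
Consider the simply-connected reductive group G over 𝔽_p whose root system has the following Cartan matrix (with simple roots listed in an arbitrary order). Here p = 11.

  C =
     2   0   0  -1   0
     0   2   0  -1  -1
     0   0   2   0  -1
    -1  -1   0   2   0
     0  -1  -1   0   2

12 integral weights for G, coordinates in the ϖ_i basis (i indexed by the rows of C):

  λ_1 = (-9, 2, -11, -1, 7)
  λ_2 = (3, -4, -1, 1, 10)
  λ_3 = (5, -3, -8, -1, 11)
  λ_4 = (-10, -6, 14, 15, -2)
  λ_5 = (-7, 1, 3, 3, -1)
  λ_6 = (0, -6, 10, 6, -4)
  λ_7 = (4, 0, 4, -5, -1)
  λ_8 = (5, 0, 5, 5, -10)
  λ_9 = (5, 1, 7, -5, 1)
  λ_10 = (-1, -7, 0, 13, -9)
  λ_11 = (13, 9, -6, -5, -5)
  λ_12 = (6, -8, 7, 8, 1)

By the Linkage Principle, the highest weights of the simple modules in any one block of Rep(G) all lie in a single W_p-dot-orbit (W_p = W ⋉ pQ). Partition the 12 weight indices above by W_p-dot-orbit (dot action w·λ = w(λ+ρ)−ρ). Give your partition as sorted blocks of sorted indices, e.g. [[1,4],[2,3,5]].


A_5 Cartan matrix, 5 simple roots permuted; ρ=(1,1,1,1,1).

Alcove-folded reps (p=11, 12 weights, presented ϖ-order):

  [1] (0, 2, 3, 1, 5);  [2] (0, 2, 3, 1, 5);  [3] (1, 0, 2, 1, 3);  [4] (1, 0, 2, 1, 3);  [5] (4, 0, 4, 2, 0);  [6] (0, 2, 3, 1, 5);  [7] (1, 0, 2, 1, 3);  [8] (2, 4, 1, 2, 1);  [9] (1, 2, 5, 1, 0);  [10] (0, 2, 3, 1, 5);  [11] (1, 0, 2, 1, 3);  [12] (1, 2, 5, 1, 0)

These 12 weights hit 5 W_11-dot-orbits; sizes (4, 4, 1, 1, 2):

[[1, 2, 6, 10], [3, 4, 7, 11], [5], [8], [9, 12]]


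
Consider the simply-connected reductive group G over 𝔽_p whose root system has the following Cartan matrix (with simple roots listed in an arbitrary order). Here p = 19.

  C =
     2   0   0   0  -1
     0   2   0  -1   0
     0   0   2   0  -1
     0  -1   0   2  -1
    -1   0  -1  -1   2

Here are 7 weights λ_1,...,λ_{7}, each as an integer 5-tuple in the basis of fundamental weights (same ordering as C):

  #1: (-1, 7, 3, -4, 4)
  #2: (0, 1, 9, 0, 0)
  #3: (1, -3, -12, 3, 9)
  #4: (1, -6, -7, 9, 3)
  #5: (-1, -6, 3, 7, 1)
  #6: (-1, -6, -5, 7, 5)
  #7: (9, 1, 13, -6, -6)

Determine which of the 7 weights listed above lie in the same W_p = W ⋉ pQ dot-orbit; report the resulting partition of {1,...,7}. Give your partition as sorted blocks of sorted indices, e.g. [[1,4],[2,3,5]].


D_5 Cartan matrix, 5 simple roots permuted; ρ=(1,1,1,1,1).

Each λ_j+ρ reduced to Ā_19; 5-tuples below use C's row order:

  1: (0, 5, 4, 3, 2);  2: (1, 2, 10, 1, 1);  3: (1, 2, 10, 1, 1);  4: (0, 5, 4, 3, 2);  5: (0, 5, 4, 3, 2);  6: (0, 5, 4, 3, 2);  7: (0, 5, 4, 3, 2)

2 distinct reps among the 7 weights ⇒ 2 W_19-linkage classes:

[[1, 4, 5, 6, 7], [2, 3]]


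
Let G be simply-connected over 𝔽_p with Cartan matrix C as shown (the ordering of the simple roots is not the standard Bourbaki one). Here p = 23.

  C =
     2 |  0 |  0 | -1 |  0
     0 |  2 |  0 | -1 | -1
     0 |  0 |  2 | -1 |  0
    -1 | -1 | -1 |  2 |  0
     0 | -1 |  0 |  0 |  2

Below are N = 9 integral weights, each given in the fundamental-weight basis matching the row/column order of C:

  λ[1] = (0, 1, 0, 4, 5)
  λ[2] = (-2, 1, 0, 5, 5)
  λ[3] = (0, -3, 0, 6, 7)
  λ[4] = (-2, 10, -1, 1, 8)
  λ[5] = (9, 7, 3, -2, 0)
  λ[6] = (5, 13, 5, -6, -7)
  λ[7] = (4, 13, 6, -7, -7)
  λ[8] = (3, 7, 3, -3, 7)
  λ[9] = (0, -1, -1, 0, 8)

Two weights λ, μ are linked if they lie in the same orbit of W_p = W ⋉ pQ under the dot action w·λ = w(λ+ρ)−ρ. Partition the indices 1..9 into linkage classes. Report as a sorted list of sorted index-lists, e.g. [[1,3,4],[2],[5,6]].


Dynkin diagram of C (from the 8 off-diagonal −1 entries): D_5.

Ā_23 reps of the 9 weights (D_5, coords as presented):

  1: (1, 2, 1, 5, 6);  2: (1, 2, 1, 5, 6);  3: (1, 2, 1, 5, 6);  4: (1, 0, 0, 1, 9);  5: (9, 1, 3, 1, 1);  6: (1, 2, 1, 5, 6);  7: (1, 2, 1, 5, 6);  8: (2, 1, 2, 2, 8);  9: (1, 0, 0, 1, 9)

Partition of {1..9} into 4 W_23-dot-orbits:

[[1, 2, 3, 6, 7], [4, 9], [5], [8]]


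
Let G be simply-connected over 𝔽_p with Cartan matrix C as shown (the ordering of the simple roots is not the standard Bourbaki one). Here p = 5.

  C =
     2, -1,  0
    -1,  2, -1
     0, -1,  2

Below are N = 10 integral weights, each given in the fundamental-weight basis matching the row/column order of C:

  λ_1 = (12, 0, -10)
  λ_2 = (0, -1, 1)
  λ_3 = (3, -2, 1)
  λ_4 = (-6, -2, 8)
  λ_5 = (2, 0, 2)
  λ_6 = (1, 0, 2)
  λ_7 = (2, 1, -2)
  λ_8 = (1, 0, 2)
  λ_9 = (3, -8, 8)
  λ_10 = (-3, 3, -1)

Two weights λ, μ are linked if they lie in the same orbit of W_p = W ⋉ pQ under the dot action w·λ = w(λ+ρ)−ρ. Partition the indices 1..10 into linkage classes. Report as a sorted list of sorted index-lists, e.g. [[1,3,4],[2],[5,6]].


Dynkin diagram of C (from the 4 off-diagonal −1 entries): A_3.

W_5-reps of the 10 weights in Ā_5 (same 3-coord order as C):

  1: (3, 1, 1)
  2: (1, 0, 2)
  3: (3, 1, 1)
  4: (3, 1, 1)
  5: (1, 1, 1)
  6: (1, 1, 2)
  7: (3, 1, 1)
  8: (1, 1, 2)
  9: (1, 1, 2)
  10: (2, 2, 0)

5 distinct reps among the 10 weights ⇒ 5 W_5-linkage classes:

[[1, 3, 4, 7], [2], [5], [6, 8, 9], [10]]


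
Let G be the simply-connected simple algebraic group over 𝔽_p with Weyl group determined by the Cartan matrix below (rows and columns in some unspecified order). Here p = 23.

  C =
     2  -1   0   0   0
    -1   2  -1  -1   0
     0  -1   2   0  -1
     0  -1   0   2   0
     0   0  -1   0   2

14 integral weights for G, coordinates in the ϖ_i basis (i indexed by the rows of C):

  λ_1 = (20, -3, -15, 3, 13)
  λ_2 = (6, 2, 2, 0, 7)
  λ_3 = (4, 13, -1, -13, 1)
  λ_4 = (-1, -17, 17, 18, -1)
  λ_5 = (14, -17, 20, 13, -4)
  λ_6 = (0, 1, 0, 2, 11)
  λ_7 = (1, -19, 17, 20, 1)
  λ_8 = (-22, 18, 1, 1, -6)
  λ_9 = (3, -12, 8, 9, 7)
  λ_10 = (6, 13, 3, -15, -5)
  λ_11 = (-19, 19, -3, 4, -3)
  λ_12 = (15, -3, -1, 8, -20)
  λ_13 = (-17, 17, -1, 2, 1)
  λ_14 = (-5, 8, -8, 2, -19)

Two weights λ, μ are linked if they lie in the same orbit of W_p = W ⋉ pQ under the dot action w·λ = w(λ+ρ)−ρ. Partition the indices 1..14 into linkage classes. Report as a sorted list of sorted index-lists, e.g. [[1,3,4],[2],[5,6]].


Dynkin diagram of C (from the 8 off-diagonal −1 entries): D_5.

Each λ_j+ρ reduced to Ā_23; 5-tuples below use C's row order:

  λ_1+ρ ↦ (5, 2, 0, 12, 2)
  λ_2+ρ ↦ (7, 1, 2, 1, 6)
  λ_3+ρ ↦ (5, 2, 0, 12, 2)
  λ_4+ρ ↦ (16, 0, 2, 3, 0)
  λ_5+ρ ↦ (1, 2, 3, 2, 8)
  λ_6+ρ ↦ (1, 2, 1, 3, 12)
  λ_7+ρ ↦ (16, 0, 2, 3, 0)
  λ_8+ρ ↦ (16, 0, 2, 3, 0)
  λ_9+ρ ↦ (7, 1, 2, 1, 6)
  λ_10+ρ ↦ (5, 2, 0, 12, 2)
  λ_11+ρ ↦ (16, 0, 2, 3, 0)
  λ_12+ρ ↦ (5, 2, 0, 12, 2)
  λ_13+ρ ↦ (16, 0, 2, 3, 0)
  λ_14+ρ ↦ (1, 2, 3, 2, 8)

Grouping the 14 weights by Ā_23-representative: 5 linkage classes.

[[1, 3, 10, 12], [2, 9], [4, 7, 8, 11, 13], [5, 14], [6]]


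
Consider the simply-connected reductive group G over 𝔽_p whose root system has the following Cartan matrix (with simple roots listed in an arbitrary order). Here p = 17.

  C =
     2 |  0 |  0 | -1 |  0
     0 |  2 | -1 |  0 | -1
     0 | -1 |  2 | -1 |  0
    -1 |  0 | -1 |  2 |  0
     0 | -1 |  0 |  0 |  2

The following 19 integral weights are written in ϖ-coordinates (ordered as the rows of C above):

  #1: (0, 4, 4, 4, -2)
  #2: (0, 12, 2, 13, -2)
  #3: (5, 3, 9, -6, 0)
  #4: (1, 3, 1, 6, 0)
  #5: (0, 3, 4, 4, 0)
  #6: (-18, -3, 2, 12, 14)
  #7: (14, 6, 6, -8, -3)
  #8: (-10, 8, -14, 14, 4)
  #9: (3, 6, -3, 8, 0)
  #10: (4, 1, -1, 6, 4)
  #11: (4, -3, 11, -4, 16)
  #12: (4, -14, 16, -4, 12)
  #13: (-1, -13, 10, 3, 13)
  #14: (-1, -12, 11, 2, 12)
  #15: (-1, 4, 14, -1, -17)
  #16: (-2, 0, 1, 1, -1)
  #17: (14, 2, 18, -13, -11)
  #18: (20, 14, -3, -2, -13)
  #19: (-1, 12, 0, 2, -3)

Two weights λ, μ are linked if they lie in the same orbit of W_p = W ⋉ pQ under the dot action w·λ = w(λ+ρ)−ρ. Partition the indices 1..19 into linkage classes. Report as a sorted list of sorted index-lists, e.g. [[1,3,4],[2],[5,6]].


Root system A_5: the 5×5 matrix C matches after relabeling.

Ā_17 reps of the 19 weights (A_5, coords as presented):

  λ_1+ρ ↦ (1, 4, 5, 5, 1)
  λ_2+ρ ↦ (1, 1, 2, 1, 0)
  λ_3+ρ ↦ (1, 4, 5, 5, 1)
  λ_4+ρ ↦ (2, 4, 2, 7, 1)
  λ_5+ρ ↦ (1, 4, 5, 5, 1)
  λ_6+ρ ↦ (1, 1, 2, 1, 0)
  λ_7+ρ ↦ (3, 2, 0, 7, 3)
  λ_8+ρ ↦ (2, 4, 2, 7, 1)
  λ_9+ρ ↦ (2, 4, 2, 7, 1)
  λ_10+ρ ↦ (3, 2, 0, 7, 3)
  λ_11+ρ ↦ (3, 2, 0, 7, 3)
  λ_12+ρ ↦ (0, 11, 1, 3, 2)
  λ_13+ρ ↦ (0, 11, 1, 3, 2)
  λ_14+ρ ↦ (0, 11, 1, 3, 2)
  λ_15+ρ ↦ (0, 11, 1, 3, 2)
  λ_16+ρ ↦ (1, 1, 2, 1, 0)
  λ_17+ρ ↦ (3, 2, 0, 7, 3)
  λ_18+ρ ↦ (1, 1, 2, 1, 0)
  λ_19+ρ ↦ (0, 11, 1, 3, 2)

5 distinct reps among the 19 weights ⇒ 5 W_17-linkage classes:

[[1, 3, 5], [2, 6, 16, 18], [4, 8, 9], [7, 10, 11, 17], [12, 13, 14, 15, 19]]


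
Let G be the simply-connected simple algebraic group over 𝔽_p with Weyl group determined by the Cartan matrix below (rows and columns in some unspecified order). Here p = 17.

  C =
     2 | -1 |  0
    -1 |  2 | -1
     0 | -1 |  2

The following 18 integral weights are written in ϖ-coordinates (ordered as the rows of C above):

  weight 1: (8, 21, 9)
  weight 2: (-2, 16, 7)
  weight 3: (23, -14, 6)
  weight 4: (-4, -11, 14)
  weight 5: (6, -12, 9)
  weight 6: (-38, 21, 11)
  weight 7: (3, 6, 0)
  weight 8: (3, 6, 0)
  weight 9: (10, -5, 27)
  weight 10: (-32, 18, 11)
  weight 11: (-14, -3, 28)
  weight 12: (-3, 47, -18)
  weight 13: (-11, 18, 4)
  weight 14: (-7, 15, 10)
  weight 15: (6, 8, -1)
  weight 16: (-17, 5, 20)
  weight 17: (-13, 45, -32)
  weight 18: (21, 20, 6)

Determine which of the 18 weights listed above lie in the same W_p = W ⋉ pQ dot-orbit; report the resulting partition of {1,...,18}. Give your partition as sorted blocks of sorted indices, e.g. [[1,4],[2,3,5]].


C ↔ A_3 under row/col permutation; |W(A_3)| = 24.

Folding the 18 weights λ_j+ρ into Ā_17 (reps in the given 3-coord order):

  λ_1 → (3, 7, 2)
  λ_2 → (7, 9, 0)
  λ_3 → (4, 6, 1)
  λ_4 → (10, 3, 2)
  λ_5 → (4, 6, 1)
  λ_6 → (3, 2, 12)
  λ_7 → (4, 7, 1)
  λ_8 → (4, 7, 1)
  λ_9 → (4, 6, 1)
  λ_10 → (3, 2, 12)
  λ_11 → (10, 3, 2)
  λ_12 → (3, 2, 12)
  λ_13 → (3, 7, 2)
  λ_14 → (4, 6, 1)
  λ_15 → (7, 9, 0)
  λ_16 → (4, 6, 1)
  λ_17 → (3, 2, 12)
  λ_18 → (4, 7, 1)

6 distinct reps among the 18 weights ⇒ 6 W_17-linkage classes:

[[1, 13], [2, 15], [3, 5, 9, 14, 16], [4, 11], [6, 10, 12, 17], [7, 8, 18]]


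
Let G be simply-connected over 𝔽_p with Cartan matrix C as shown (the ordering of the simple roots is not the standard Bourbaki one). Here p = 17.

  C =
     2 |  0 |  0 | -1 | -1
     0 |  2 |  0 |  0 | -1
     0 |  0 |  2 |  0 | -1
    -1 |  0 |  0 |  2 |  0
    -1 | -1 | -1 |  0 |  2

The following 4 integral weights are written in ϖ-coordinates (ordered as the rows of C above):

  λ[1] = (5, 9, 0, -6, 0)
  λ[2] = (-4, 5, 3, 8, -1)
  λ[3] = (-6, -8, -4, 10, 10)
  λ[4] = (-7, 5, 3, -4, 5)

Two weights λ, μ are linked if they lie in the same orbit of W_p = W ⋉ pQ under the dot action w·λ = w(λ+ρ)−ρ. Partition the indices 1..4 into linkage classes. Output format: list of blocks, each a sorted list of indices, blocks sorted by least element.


Root system D_5: the 5×5 matrix C matches after relabeling.

Ā_17 reps of the 4 weights (D_5, coords as presented):

    [1] (1, 9, 0, 3, 1)
    [2] (0, 3, 1, 6, 3)
    [3] (0, 3, 1, 6, 3)
    [4] (0, 3, 1, 6, 3)

2 distinct reps among the 4 weights ⇒ 2 W_17-linkage classes:

[[1], [2, 3, 4]]


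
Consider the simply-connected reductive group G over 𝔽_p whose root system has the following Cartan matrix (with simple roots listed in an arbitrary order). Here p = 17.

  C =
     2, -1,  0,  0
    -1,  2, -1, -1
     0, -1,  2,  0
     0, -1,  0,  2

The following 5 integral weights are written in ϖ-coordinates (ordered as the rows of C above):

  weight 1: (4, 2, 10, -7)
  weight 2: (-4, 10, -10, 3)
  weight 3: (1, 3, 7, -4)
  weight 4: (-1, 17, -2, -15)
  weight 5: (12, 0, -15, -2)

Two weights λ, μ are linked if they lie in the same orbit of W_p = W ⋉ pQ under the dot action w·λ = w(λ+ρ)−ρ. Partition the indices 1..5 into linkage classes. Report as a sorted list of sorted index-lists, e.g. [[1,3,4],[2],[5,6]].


Root system D_4: the 4×4 matrix C matches after relabeling.

Alcove-folded reps (p=17, 5 weights, presented ϖ-order):

    λ_1+ρ ↦ (2, 1, 8, 3)
    λ_2+ρ ↦ (2, 1, 8, 3)
    λ_3+ρ ↦ (2, 1, 8, 3)
    λ_4+ρ ↦ (1, 0, 0, 13)
    λ_5+ρ ↦ (1, 0, 0, 13)

Linkage partition of the 5 weights (2 classes, p=17):

[[1, 2, 3], [4, 5]]


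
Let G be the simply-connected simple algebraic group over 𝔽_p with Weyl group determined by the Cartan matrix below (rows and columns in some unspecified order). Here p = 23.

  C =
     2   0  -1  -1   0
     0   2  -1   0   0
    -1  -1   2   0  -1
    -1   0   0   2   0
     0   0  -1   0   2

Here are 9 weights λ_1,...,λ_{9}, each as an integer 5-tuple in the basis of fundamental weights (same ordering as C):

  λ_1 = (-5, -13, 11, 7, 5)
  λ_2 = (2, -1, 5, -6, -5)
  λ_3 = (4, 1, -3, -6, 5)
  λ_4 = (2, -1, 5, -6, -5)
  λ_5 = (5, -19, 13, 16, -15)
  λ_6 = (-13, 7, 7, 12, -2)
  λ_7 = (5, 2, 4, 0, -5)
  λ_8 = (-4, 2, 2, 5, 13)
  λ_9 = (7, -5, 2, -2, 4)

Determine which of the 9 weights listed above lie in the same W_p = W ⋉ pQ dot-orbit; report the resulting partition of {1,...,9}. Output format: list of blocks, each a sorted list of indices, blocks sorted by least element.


Cartan matrix: type D_5 (|W|=1920); un-permuting the 5 rows.

Each λ_j+ρ reduced to Ā_23; 5-tuples below use C's row order:

  1: (0, 8, 4, 4, 2)
  2: (2, 0, 0, 3, 4)
  3: (2, 0, 0, 3, 4)
  4: (2, 0, 0, 3, 4)
  5: (2, 0, 0, 3, 4)
  6: (6, 3, 1, 1, 4)
  7: (6, 3, 1, 1, 4)
  8: (0, 3, 0, 3, 14)
  9: (6, 3, 1, 1, 4)

The 9 indices split into 4 linkage classes (same alcove rep ⇔ same W_23-dot-orbit):

[[1], [2, 3, 4, 5], [6, 7, 9], [8]]


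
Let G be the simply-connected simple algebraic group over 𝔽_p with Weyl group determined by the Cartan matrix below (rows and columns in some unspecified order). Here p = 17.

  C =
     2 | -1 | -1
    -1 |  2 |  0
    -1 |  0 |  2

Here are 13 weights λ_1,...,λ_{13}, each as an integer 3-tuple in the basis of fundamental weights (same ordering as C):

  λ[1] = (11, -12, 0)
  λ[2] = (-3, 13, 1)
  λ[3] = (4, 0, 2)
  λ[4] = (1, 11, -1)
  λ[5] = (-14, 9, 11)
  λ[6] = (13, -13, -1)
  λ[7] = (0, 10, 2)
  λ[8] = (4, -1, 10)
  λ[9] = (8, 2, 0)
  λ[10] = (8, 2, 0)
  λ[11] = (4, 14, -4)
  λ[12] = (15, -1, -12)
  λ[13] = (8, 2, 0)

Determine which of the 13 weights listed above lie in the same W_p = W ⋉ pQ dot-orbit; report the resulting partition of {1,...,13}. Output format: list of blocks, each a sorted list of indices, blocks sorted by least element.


Cartan matrix: type A_3 (|W|=24); un-permuting the 3 rows.

W_17-reps of the 13 weights in Ā_17 (same 3-coord order as C):

  λ_1 → (1, 11, 1);  λ_2 → (2, 12, 0);  λ_3 → (5, 1, 3);  λ_4 → (2, 12, 0);  λ_5 → (9, 3, 1);  λ_6 → (2, 12, 0);  λ_7 → (1, 11, 3);  λ_8 → (5, 0, 11);  λ_9 → (9, 3, 1);  λ_10 → (9, 3, 1);  λ_11 → (2, 12, 0);  λ_12 → (5, 0, 11);  λ_13 → (9, 3, 1)

Grouping the 13 weights by Ā_17-representative: 6 linkage classes.

[[1], [2, 4, 6, 11], [3], [5, 9, 10, 13], [7], [8, 12]]


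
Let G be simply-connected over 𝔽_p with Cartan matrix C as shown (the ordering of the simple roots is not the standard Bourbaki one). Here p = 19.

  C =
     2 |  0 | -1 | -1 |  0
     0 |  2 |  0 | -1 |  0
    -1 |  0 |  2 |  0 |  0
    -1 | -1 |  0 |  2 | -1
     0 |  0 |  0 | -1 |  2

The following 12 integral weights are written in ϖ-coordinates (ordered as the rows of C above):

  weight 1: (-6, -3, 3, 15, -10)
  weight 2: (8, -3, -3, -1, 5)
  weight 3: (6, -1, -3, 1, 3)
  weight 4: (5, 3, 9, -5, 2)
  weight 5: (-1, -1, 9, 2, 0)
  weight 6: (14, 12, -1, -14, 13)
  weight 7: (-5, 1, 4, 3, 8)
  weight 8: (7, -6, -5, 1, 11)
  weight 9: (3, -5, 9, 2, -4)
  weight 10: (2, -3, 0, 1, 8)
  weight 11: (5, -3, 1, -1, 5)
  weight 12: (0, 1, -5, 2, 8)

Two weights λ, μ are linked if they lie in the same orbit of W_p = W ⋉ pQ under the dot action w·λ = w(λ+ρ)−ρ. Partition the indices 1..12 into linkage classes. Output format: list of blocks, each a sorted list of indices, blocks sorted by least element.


Type D_5, rank 5, |W|=1920; reorder rows/cols to standard.

Alcove-folded reps (p=19, 12 weights, presented ϖ-order):

  λ_1 → (3, 2, 1, 0, 9) · λ_2 → (4, 0, 2, 2, 4) · λ_3 → (4, 0, 2, 2, 4) · λ_4 → (0, 0, 10, 3, 1) · λ_5 → (0, 0, 10, 3, 1) · λ_6 → (0, 0, 10, 3, 1) · λ_7 → (3, 2, 1, 0, 9) · λ_8 → (3, 2, 1, 0, 9) · λ_9 → (0, 0, 10, 3, 1) · λ_10 → (3, 2, 1, 0, 9) · λ_11 → (4, 0, 2, 2, 4) · λ_12 → (3, 2, 1, 0, 9)

Grouping the 12 weights by Ā_19-representative: 3 linkage classes.

[[1, 7, 8, 10, 12], [2, 3, 11], [4, 5, 6, 9]]


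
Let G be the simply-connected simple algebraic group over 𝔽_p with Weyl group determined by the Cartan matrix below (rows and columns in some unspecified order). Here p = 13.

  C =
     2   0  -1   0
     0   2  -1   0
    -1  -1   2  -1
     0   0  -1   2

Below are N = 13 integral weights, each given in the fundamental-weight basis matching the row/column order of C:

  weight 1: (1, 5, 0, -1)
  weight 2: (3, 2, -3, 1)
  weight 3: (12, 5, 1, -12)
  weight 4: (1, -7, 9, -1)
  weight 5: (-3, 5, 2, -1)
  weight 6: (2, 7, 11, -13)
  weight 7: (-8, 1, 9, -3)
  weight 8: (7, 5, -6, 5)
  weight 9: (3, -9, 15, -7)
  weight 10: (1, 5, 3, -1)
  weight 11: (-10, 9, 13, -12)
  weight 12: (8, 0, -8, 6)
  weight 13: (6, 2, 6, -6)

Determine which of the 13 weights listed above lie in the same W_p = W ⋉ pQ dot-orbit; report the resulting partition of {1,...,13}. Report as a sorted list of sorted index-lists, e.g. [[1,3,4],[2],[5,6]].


D_4 Cartan matrix, 4 simple roots permuted; ρ=(1,1,1,1).

W_13-reps of the 13 weights in Ā_13 (same 4-coord order as C):

  1: (2, 6, 1, 0)
  2: (2, 1, 2, 0)
  3: (2, 1, 2, 0)
  4: (2, 6, 1, 0)
  5: (2, 6, 1, 0)
  6: (7, 2, 1, 2)
  7: (7, 2, 1, 2)
  8: (3, 1, 3, 1)
  9: (3, 1, 3, 1)
  10: (2, 6, 1, 0)
  11: (2, 1, 2, 0)
  12: (2, 6, 1, 0)
  13: (3, 1, 3, 1)

Linkage partition of the 13 weights (4 classes, p=13):

[[1, 4, 5, 10, 12], [2, 3, 11], [6, 7], [8, 9, 13]]


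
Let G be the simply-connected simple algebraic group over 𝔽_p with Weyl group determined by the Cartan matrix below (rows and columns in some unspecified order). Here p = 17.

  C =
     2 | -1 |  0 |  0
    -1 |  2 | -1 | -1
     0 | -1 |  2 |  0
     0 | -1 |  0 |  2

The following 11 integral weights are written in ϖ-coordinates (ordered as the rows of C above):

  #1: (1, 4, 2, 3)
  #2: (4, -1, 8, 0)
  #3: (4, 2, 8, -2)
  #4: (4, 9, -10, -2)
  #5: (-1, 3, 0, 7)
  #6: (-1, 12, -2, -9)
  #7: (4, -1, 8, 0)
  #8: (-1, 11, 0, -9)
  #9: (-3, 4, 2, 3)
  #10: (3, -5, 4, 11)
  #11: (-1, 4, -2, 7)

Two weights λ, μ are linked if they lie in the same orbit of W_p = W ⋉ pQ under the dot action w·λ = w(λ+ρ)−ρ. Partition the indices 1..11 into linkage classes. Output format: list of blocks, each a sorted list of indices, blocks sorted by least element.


Root system D_4: the 4×4 matrix C matches after relabeling.

Folding the 11 weights λ_j+ρ into Ā_17 (reps in the given 4-coord order):

    λ_1+ρ ↦ (2, 3, 3, 4)
    λ_2+ρ ↦ (5, 0, 9, 1)
    λ_3+ρ ↦ (5, 0, 9, 1)
    λ_4+ρ ↦ (5, 0, 9, 1)
    λ_5+ρ ↦ (0, 4, 1, 8)
    λ_6+ρ ↦ (0, 4, 1, 8)
    λ_7+ρ ↦ (5, 0, 9, 1)
    λ_8+ρ ↦ (0, 4, 1, 8)
    λ_9+ρ ↦ (2, 3, 3, 4)
    λ_10+ρ ↦ (0, 4, 1, 8)
    λ_11+ρ ↦ (0, 4, 1, 8)

Grouping the 11 weights by Ā_17-representative: 3 linkage classes.

[[1, 9], [2, 3, 4, 7], [5, 6, 8, 10, 11]]


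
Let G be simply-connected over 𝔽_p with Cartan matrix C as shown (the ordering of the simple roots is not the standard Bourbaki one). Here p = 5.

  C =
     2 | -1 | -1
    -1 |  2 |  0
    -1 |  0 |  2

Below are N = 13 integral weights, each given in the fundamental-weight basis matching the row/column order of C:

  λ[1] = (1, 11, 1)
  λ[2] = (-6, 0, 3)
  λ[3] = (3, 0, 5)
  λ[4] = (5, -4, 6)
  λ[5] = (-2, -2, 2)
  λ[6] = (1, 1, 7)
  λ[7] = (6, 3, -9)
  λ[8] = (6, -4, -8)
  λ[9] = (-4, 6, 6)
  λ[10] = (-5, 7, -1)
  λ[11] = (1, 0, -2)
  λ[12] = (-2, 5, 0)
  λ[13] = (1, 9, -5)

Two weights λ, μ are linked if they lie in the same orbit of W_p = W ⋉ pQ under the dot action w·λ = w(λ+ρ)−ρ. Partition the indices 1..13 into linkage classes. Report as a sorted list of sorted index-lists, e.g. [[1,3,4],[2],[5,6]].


Type A_3, rank 3, |W|=24; reorder rows/cols to standard.

W_5-reps of the 13 weights in Ā_5 (same 3-coord order as C):

  [1] (1, 1, 1) · [2] (0, 4, 1) · [3] (0, 4, 1) · [4] (1, 2, 2) · [5] (1, 1, 1) · [6] (1, 2, 2) · [7] (1, 1, 1) · [8] (1, 2, 2) · [9] (1, 1, 1) · [10] (0, 1, 1) · [11] (1, 1, 1) · [12] (0, 4, 1) · [13] (1, 2, 2)

The 13 indices split into 4 linkage classes (same alcove rep ⇔ same W_5-dot-orbit):

[[1, 5, 7, 9, 11], [2, 3, 12], [4, 6, 8, 13], [10]]


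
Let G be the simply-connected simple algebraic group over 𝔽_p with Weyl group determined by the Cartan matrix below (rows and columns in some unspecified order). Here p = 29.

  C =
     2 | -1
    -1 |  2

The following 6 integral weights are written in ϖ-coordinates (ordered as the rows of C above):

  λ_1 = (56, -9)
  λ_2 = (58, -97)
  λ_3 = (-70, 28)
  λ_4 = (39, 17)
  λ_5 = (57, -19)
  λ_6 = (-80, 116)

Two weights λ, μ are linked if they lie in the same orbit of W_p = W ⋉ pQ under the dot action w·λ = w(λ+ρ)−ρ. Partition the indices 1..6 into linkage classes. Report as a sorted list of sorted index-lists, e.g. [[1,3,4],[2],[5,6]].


C ↔ A_2 under row/col permutation; |W(A_2)| = 6.

Folding the 6 weights λ_j+ρ into Ā_29 (reps in the given 2-coord order):

    λ_1 → (1, 20)
    λ_2 → (1, 20)
    λ_3 → (0, 11)
    λ_4 → (0, 11)
    λ_5 → (0, 11)
    λ_6 → (1, 20)

2 distinct reps among the 6 weights ⇒ 2 W_29-linkage classes:

[[1, 2, 6], [3, 4, 5]]


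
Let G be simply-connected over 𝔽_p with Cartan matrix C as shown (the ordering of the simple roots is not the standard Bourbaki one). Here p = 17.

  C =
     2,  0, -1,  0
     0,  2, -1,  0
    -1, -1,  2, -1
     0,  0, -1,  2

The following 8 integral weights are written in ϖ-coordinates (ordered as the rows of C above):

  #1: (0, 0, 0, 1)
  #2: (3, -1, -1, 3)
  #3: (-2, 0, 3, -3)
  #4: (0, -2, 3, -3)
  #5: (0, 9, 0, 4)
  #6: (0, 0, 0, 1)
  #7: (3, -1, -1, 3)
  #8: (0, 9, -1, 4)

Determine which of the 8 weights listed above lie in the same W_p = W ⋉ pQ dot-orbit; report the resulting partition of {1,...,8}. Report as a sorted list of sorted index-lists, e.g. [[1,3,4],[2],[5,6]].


Cartan matrix: type D_4 (|W|=192); un-permuting the 4 rows.

λ_j+ρ reflected into Ā_17 (⟨·,θ^∨⟩≤17); 4-tuples as given:

    λ_1+ρ ↦ (1, 1, 1, 2)
    λ_2+ρ ↦ (4, 0, 0, 4)
    λ_3+ρ ↦ (1, 1, 1, 2)
    λ_4+ρ ↦ (1, 1, 1, 2)
    λ_5+ρ ↦ (1, 10, 0, 5)
    λ_6+ρ ↦ (1, 1, 1, 2)
    λ_7+ρ ↦ (4, 0, 0, 4)
    λ_8+ρ ↦ (1, 10, 0, 5)

These 8 weights hit 3 W_17-dot-orbits; sizes (4, 2, 2):

[[1, 3, 4, 6], [2, 7], [5, 8]]


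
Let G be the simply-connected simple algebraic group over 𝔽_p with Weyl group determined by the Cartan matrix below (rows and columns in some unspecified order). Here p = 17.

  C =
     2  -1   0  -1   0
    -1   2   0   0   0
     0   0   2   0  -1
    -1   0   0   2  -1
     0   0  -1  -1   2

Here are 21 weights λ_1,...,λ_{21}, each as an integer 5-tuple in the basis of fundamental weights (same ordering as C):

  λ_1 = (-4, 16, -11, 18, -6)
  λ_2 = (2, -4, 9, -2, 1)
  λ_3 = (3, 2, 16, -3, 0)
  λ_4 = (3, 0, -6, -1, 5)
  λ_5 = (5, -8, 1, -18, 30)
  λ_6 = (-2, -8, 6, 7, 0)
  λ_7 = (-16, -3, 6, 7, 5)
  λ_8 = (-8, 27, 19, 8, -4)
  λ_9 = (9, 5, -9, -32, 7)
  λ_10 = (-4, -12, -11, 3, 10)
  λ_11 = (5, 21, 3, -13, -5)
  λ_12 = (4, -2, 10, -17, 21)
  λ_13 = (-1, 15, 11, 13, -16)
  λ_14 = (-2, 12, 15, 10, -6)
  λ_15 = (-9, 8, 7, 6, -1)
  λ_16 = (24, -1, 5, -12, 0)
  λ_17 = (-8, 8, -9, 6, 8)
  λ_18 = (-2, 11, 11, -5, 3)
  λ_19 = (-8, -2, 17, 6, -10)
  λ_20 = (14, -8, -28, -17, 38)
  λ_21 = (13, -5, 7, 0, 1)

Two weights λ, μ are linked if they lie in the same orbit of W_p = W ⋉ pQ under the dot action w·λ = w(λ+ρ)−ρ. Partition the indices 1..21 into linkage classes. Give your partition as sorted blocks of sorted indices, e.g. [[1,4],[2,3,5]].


A_5 Cartan matrix, 5 simple roots permuted; ρ=(1,1,1,1,1).

Each λ_j+ρ reduced to Ā_17; 5-tuples below use C's row order:

  1: (1, 2, 10, 0, 1)
  2: (1, 2, 10, 0, 1)
  3: (1, 2, 10, 0, 1)
  4: (4, 1, 5, 0, 1)
  5: (1, 2, 10, 0, 1)
  6: (7, 1, 7, 0, 1)
  7: (6, 4, 0, 1, 2)
  8: (6, 4, 0, 1, 2)
  9: (6, 4, 0, 1, 2)
  10: (1, 3, 1, 1, 9)
  11: (4, 1, 5, 0, 1)
  12: (4, 1, 5, 0, 1)
  13: (1, 2, 10, 0, 1)
  14: (4, 1, 5, 0, 1)
  15: (7, 1, 7, 0, 1)
  16: (6, 4, 0, 1, 2)
  17: (7, 1, 7, 0, 1)
  18: (4, 1, 5, 0, 1)
  19: (7, 1, 7, 0, 1)
  20: (4, 3, 1, 4, 1)
  21: (6, 4, 0, 1, 2)

6 distinct reps among the 21 weights ⇒ 6 W_17-linkage classes:

[[1, 2, 3, 5, 13], [4, 11, 12, 14, 18], [6, 15, 17, 19], [7, 8, 9, 16, 21], [10], [20]]


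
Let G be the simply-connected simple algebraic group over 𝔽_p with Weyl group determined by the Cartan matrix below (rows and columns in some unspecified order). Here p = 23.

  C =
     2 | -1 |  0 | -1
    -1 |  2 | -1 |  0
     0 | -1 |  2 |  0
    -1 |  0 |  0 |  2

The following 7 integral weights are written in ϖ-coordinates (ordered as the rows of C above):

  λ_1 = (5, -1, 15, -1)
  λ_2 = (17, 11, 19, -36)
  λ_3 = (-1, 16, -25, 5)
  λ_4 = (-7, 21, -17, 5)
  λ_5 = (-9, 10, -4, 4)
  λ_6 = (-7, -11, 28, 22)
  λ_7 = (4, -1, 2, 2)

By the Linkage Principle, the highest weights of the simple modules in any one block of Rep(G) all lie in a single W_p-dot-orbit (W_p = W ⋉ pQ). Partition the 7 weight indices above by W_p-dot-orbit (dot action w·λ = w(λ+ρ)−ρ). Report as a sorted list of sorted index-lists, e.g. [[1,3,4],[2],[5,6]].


Root system A_4: the 4×4 matrix C matches after relabeling.

λ_j+ρ reflected into Ā_23 (⟨·,θ^∨⟩≤23); 4-tuples as given:

  λ_1 → (6, 0, 16, 0)
  λ_2 → (4, 3, 5, 5)
  λ_3 → (6, 0, 16, 0)
  λ_4 → (6, 0, 16, 0)
  λ_5 → (5, 0, 3, 3)
  λ_6 → (4, 6, 0, 6)
  λ_7 → (5, 0, 3, 3)

These 7 weights hit 4 W_23-dot-orbits; sizes (3, 1, 2, 1):

[[1, 3, 4], [2], [5, 7], [6]]


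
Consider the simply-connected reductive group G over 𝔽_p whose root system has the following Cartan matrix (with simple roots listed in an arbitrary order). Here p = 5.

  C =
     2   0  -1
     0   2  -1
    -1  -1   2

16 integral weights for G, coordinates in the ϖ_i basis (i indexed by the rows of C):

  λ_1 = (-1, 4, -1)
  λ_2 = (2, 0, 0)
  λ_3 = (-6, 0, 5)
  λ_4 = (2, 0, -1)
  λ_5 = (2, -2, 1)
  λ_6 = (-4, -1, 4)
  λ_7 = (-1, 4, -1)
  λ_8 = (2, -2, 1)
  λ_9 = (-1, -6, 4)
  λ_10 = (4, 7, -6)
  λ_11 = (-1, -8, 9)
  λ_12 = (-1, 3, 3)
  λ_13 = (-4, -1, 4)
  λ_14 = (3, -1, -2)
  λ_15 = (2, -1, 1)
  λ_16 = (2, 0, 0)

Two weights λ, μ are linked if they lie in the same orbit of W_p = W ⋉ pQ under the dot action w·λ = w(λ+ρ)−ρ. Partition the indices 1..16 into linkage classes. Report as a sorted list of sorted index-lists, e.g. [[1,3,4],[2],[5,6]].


Dynkin diagram of C (from the 4 off-diagonal −1 entries): A_3.

W_5-reps of the 16 weights in Ā_5 (same 3-coord order as C):

  λ_1 → (0, 5, 0) · λ_2 → (3, 1, 1) · λ_3 → (3, 1, 0) · λ_4 → (3, 1, 0) · λ_5 → (3, 1, 1) · λ_6 → (3, 0, 2) · λ_7 → (0, 5, 0) · λ_8 → (3, 1, 1) · λ_9 → (0, 5, 0) · λ_10 → (3, 0, 2) · λ_11 → (3, 0, 2) · λ_12 → (3, 1, 1) · λ_13 → (3, 0, 2) · λ_14 → (3, 1, 0) · λ_15 → (3, 0, 2) · λ_16 → (3, 1, 1)

Grouping the 16 weights by Ā_5-representative: 4 linkage classes.

[[1, 7, 9], [2, 5, 8, 12, 16], [3, 4, 14], [6, 10, 11, 13, 15]]


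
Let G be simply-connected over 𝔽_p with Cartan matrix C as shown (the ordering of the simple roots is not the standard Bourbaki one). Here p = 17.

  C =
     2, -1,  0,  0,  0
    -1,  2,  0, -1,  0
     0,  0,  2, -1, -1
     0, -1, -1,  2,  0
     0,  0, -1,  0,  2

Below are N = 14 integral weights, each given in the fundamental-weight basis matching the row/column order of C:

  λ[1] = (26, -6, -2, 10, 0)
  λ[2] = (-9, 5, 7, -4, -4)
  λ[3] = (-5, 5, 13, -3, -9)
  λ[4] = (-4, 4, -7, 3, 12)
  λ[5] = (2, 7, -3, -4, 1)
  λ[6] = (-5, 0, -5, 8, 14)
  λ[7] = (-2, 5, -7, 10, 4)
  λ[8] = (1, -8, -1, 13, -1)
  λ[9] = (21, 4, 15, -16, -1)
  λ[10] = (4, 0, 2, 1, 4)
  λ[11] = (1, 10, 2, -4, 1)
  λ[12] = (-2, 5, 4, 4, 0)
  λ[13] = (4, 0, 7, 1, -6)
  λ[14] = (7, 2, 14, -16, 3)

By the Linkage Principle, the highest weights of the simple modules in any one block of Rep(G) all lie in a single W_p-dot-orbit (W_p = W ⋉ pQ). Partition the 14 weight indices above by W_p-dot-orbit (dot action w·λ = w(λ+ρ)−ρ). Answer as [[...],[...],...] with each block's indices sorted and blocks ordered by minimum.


A_5 Cartan matrix, 5 simple roots permuted; ρ=(1,1,1,1,1).

Folding the 14 weights λ_j+ρ into Ā_17 (reps in the given 5-coord order):

    λ_1 → (1, 5, 5, 5, 1)
    λ_2 → (3, 3, 0, 2, 3)
    λ_3 → (3, 0, 4, 2, 7)
    λ_4 → (3, 0, 4, 2, 7)
    λ_5 → (3, 3, 0, 2, 3)
    λ_6 → (3, 0, 4, 2, 7)
    λ_7 → (1, 5, 5, 5, 1)
    λ_8 → (5, 2, 0, 7, 0)
    λ_9 → (1, 5, 5, 5, 1)
    λ_10 → (5, 1, 3, 2, 5)
    λ_11 → (2, 8, 0, 3, 2)
    λ_12 → (1, 5, 5, 5, 1)
    λ_13 → (5, 1, 3, 2, 5)
    λ_14 → (2, 8, 0, 3, 2)

Grouping the 14 weights by Ā_17-representative: 6 linkage classes.

[[1, 7, 9, 12], [2, 5], [3, 4, 6], [8], [10, 13], [11, 14]]


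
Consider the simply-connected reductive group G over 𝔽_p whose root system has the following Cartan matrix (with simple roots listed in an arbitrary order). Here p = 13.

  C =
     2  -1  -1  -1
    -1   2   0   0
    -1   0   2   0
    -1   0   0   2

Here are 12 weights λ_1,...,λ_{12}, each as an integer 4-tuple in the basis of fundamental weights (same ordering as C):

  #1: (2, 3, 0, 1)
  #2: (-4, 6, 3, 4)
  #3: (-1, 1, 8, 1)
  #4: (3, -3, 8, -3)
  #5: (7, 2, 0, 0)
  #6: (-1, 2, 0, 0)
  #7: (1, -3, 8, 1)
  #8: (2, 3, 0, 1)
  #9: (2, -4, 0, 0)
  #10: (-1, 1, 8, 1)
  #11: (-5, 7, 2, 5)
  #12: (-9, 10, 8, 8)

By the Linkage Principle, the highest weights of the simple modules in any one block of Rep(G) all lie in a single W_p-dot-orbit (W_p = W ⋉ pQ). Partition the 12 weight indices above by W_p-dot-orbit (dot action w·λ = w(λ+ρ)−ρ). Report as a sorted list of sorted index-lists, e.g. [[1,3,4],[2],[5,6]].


C ↔ D_4 under row/col permutation; |W(D_4)| = 192.

λ_j+ρ reflected into Ā_13 (⟨·,θ^∨⟩≤13); 4-tuples as given:

    1: (3, 4, 1, 2)
    2: (3, 4, 1, 2)
    3: (0, 2, 9, 2)
    4: (0, 2, 9, 2)
    5: (0, 3, 1, 1)
    6: (0, 3, 1, 1)
    7: (0, 2, 9, 2)
    8: (3, 4, 1, 2)
    9: (0, 3, 1, 1)
    10: (0, 2, 9, 2)
    11: (3, 4, 1, 2)
    12: (0, 3, 1, 1)

Linkage partition of the 12 weights (3 classes, p=13):

[[1, 2, 8, 11], [3, 4, 7, 10], [5, 6, 9, 12]]


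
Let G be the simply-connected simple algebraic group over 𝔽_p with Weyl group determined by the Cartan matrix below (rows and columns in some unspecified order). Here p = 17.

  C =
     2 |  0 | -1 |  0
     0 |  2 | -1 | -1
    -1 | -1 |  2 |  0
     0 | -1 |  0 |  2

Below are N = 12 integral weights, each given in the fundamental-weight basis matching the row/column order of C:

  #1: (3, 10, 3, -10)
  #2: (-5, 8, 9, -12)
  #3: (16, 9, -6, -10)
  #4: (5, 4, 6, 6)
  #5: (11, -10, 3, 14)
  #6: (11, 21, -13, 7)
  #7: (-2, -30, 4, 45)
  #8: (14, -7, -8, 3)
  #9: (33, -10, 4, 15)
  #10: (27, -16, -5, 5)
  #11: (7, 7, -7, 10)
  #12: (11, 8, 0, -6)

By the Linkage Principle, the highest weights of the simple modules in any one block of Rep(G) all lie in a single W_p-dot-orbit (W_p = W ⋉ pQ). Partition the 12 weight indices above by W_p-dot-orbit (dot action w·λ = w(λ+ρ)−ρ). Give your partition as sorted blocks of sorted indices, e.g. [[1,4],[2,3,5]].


C ↔ A_4 under row/col permutation; |W(A_4)| = 120.

Folding the 12 weights λ_j+ρ into Ā_17 (reps in the given 4-coord order):

    [1] (2, 2, 4, 7)
    [2] (2, 2, 4, 7)
    [3] (7, 4, 1, 0)
    [4] (2, 4, 5, 1)
    [5] (2, 4, 5, 1)
    [6] (7, 4, 1, 0)
    [7] (7, 4, 1, 0)
    [8] (2, 2, 4, 7)
    [9] (7, 4, 1, 0)
    [10] (2, 2, 4, 7)
    [11] (2, 2, 4, 7)
    [12] (7, 4, 1, 0)

These 12 weights hit 3 W_17-dot-orbits; sizes (5, 5, 2):

[[1, 2, 8, 10, 11], [3, 6, 7, 9, 12], [4, 5]]


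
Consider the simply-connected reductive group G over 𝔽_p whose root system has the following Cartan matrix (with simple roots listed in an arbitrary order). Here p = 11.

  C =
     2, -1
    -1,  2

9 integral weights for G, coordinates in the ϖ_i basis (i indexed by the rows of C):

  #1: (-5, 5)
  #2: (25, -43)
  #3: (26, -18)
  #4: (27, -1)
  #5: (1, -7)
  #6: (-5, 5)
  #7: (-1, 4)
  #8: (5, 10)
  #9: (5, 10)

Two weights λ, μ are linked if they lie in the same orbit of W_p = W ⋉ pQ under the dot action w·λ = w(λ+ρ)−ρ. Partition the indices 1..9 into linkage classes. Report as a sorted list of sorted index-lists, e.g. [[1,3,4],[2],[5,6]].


Type A_2, rank 2, |W|=6; reorder rows/cols to standard.

W_11-reps of the 9 weights in Ā_11 (same 2-coord order as C):

    1: (4, 2)
    2: (4, 2)
    3: (1, 5)
    4: (0, 5)
    5: (4, 2)
    6: (4, 2)
    7: (0, 5)
    8: (0, 5)
    9: (0, 5)

The 9 indices split into 3 linkage classes (same alcove rep ⇔ same W_11-dot-orbit):

[[1, 2, 5, 6], [3], [4, 7, 8, 9]]


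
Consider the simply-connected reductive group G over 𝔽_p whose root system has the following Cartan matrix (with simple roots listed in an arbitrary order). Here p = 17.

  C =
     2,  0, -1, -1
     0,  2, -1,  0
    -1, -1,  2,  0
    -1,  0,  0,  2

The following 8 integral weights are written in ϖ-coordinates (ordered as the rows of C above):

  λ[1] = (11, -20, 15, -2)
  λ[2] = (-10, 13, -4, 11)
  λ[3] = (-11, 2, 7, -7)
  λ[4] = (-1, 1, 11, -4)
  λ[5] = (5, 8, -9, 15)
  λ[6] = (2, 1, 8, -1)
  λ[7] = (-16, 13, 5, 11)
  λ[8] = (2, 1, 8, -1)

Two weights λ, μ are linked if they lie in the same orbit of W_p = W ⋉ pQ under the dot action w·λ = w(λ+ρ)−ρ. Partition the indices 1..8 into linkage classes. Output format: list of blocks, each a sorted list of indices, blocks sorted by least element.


Cartan matrix: type A_4 (|W|=120); un-permuting the 4 rows.

λ_j+ρ reflected into Ā_17 (⟨·,θ^∨⟩≤17); 4-tuples as given:

    λ_1 → (2, 5, 1, 8)
    λ_2 → (3, 2, 9, 0)
    λ_3 → (2, 5, 1, 8)
    λ_4 → (3, 2, 9, 0)
    λ_5 → (2, 5, 1, 8)
    λ_6 → (3, 2, 9, 0)
    λ_7 → (3, 2, 9, 0)
    λ_8 → (3, 2, 9, 0)

2 distinct reps among the 8 weights ⇒ 2 W_17-linkage classes:

[[1, 3, 5], [2, 4, 6, 7, 8]]


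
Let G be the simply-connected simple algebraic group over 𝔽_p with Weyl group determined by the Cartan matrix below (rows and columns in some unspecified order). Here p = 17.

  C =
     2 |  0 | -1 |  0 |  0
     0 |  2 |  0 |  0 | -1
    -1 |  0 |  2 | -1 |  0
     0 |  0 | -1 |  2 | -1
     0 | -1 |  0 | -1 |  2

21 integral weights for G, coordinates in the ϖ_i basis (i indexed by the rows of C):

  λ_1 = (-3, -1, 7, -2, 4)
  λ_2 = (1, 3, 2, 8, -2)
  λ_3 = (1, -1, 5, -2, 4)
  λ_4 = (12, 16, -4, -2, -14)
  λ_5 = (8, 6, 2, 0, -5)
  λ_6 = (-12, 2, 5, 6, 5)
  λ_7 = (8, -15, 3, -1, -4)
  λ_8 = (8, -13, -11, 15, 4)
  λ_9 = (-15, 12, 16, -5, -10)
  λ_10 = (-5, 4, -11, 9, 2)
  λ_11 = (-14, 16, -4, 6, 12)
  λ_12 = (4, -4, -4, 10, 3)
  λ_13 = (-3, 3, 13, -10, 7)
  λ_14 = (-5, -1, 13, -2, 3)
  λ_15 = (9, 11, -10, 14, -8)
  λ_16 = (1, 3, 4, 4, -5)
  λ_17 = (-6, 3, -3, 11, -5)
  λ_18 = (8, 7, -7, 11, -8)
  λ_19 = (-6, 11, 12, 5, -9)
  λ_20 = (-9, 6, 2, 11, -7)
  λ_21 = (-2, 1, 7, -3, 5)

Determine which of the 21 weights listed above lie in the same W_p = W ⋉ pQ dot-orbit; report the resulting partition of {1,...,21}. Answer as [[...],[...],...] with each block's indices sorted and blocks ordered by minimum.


Type A_5, rank 5, |W|=720; reorder rows/cols to standard.

Folding the 21 weights λ_j+ρ into Ā_17 (reps in the given 5-coord order):

  [1] (2, 0, 5, 1, 4);  [2] (2, 3, 3, 8, 1);  [3] (2, 0, 5, 1, 4);  [4] (4, 0, 9, 1, 3);  [5] (9, 3, 0, 3, 1);  [6] (1, 2, 5, 2, 4);  [7] (4, 0, 9, 1, 3);  [8] (3, 1, 5, 1, 6);  [9] (4, 0, 9, 1, 3);  [10] (9, 3, 0, 3, 1);  [11] (4, 0, 9, 1, 3);  [12] (2, 3, 3, 8, 1);  [13] (2, 3, 3, 8, 1);  [14] (4, 0, 9, 1, 3);  [15] (3, 1, 5, 1, 6);  [16] (2, 0, 5, 1, 4);  [17] (2, 0, 5, 1, 4);  [18] (3, 1, 5, 1, 6);  [19] (1, 2, 5, 2, 4);  [20] (3, 1, 5, 1, 6);  [21] (1, 2, 5, 2, 4)

Grouping the 21 weights by Ā_17-representative: 6 linkage classes.

[[1, 3, 16, 17], [2, 12, 13], [4, 7, 9, 11, 14], [5, 10], [6, 19, 21], [8, 15, 18, 20]]


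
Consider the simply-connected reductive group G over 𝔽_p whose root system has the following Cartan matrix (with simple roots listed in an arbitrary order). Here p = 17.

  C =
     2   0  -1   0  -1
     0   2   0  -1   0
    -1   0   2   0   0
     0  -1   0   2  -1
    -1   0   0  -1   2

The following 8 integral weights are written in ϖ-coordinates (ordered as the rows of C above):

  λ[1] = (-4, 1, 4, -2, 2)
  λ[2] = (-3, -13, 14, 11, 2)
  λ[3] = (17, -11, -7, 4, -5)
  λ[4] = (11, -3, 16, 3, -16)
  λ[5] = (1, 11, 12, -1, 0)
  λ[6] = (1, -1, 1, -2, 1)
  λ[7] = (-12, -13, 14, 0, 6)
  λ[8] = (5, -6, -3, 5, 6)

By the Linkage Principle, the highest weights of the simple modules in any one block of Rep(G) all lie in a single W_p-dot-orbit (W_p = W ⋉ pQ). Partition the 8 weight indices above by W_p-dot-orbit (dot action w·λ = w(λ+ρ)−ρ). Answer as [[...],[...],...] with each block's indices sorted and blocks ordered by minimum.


Dynkin diagram of C (from the 8 off-diagonal −1 entries): A_5.

Alcove-folded reps (p=17, 8 weights, presented ϖ-order):

  λ_1 → (2, 1, 2, 0, 1)
  λ_2 → (2, 1, 2, 0, 1)
  λ_3 → (3, 1, 4, 3, 5)
  λ_4 → (2, 1, 2, 0, 1)
  λ_5 → (2, 1, 2, 0, 1)
  λ_6 → (2, 1, 2, 0, 1)
  λ_7 → (4, 3, 0, 1, 7)
  λ_8 → (4, 3, 0, 1, 7)

Partition of {1..8} into 3 W_17-dot-orbits:

[[1, 2, 4, 5, 6], [3], [7, 8]]
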